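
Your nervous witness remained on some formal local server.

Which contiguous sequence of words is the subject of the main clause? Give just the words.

your nervous witness

In the main clause the verb is "remained"; the NP preceding it, "your nervous witness", is the subject.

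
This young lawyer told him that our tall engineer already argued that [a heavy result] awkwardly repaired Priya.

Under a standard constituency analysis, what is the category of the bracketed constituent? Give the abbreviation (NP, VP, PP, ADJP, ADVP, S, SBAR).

"result" is the head of the bracketed span, so the span is a noun phrase: NP.

NP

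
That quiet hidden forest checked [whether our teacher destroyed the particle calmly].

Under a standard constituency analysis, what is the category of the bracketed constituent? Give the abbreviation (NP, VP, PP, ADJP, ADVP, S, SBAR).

SBAR

"whether" is the head of the bracketed span, so the span is a subordinate clause: SBAR.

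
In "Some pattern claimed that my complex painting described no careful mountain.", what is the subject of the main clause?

some pattern

In the main clause the verb is "claimed"; the NP preceding it, "some pattern", is the subject.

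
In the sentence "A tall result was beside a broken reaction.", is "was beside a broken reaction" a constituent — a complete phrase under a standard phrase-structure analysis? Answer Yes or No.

Yes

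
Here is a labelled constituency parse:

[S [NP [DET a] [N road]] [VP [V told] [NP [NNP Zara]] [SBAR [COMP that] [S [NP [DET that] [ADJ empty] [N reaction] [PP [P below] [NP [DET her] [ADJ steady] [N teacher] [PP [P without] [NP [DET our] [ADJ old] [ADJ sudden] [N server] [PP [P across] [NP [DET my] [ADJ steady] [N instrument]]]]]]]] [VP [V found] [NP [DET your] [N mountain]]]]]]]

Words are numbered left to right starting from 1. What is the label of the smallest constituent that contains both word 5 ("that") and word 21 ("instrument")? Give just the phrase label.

The smallest bracket enclosing both words is [SBAR that that empty reaction below her steady teacher without our old sudden server across my steady instrument found your mountain], so the label is SBAR.

SBAR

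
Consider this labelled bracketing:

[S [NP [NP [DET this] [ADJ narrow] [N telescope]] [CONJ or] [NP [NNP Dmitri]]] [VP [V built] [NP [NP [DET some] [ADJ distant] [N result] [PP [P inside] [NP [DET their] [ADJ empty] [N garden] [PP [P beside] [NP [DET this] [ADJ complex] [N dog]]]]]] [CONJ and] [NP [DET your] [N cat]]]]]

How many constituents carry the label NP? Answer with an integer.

8

Scanning left to right, an opening `[NP` appears at word positions 1, 1, 5, 7, 7, 11, 15, 19 — 8 in total.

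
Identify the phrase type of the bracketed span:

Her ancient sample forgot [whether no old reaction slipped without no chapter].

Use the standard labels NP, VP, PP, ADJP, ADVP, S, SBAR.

The bracketed span "whether no old reaction slipped without no chapter" is headed by "whether", making it a subordinate clause (SBAR).

SBAR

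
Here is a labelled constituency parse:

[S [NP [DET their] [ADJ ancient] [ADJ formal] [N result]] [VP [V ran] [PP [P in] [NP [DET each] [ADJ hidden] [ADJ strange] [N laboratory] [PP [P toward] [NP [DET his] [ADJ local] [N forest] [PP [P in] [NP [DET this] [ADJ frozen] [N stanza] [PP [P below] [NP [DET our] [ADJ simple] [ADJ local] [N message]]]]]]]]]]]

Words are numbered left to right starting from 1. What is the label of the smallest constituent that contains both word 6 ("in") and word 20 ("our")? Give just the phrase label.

The smallest bracket enclosing both words is [PP in each hidden strange laboratory toward his local forest in this frozen stanza below our simple local message], so the label is PP.

PP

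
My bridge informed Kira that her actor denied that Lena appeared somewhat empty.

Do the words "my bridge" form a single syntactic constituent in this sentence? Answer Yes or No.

Yes

The sequence corresponds to a single NP node — the noun phrase "my bridge".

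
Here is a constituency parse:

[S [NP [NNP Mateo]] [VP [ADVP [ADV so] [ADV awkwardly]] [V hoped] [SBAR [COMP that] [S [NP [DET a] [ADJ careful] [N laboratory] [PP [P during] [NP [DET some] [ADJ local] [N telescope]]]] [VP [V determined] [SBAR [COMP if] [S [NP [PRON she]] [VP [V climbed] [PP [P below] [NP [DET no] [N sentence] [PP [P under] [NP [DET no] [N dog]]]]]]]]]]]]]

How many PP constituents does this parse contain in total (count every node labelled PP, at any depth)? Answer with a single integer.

3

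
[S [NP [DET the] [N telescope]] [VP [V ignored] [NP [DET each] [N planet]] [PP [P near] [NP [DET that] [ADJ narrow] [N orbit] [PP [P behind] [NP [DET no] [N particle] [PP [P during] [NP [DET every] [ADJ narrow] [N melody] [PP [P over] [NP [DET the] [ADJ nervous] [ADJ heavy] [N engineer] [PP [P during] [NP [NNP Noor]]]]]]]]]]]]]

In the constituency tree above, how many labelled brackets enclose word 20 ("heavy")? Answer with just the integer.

11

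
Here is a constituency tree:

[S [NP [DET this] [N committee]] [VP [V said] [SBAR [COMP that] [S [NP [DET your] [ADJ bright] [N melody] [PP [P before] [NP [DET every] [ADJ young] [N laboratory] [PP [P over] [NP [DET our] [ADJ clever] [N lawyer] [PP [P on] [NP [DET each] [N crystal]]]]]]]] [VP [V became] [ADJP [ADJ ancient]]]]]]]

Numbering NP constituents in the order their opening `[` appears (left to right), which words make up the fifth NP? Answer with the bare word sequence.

each crystal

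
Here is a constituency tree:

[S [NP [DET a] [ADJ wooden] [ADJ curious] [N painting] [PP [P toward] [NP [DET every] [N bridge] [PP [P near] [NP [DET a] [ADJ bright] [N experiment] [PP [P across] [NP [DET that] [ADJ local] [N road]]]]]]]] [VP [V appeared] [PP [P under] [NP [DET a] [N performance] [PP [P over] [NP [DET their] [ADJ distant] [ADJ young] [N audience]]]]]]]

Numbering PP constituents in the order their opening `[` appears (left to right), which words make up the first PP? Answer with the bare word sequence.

Opening `[PP` markers occur at word positions 5, 8, 12, 17, 20; the first of these opens the constituent [PP toward every bridge near a bright experiment across that local road].

toward every bridge near a bright experiment across that local road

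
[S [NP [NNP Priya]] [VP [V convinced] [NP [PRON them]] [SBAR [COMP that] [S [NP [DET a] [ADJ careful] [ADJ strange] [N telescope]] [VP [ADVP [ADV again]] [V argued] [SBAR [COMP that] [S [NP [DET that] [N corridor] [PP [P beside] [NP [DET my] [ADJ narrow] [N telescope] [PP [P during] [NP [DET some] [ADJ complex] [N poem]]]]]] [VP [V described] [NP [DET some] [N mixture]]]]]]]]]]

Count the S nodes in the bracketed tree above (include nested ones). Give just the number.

Listing each S by its span: [S Priya convinced them that a careful strange telescope again argued that that corridor beside my narrow telescope during some complex poem described some mixture]; [S a careful strange telescope again argued that that corridor beside my narrow telescope during some complex poem described some mixture]; [S that corridor beside my narrow telescope during some complex poem described some mixture] — that makes 3.

3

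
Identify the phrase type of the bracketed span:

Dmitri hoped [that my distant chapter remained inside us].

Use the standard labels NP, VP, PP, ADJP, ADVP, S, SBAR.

SBAR

"that" is the head of the bracketed span, so the span is a subordinate clause: SBAR.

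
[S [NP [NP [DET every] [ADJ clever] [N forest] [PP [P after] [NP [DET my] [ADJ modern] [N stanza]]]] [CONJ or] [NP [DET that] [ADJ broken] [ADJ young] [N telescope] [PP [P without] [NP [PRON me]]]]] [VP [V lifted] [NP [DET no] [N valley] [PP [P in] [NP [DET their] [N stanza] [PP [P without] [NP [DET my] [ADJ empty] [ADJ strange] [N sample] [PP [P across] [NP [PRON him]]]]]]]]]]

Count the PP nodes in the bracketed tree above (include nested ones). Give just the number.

5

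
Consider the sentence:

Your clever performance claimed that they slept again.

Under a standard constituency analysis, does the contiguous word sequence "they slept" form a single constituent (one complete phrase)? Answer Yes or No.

"they" belongs to the noun phrase "they" while "slept" belongs to the verb phrase "slept again"; a span that runs across that boundary is not a single phrase.

No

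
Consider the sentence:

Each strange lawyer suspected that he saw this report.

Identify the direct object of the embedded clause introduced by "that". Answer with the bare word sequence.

this report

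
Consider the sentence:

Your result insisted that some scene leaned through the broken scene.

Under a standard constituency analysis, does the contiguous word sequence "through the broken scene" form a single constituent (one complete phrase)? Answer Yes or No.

Yes

These words form the whole prepositional phrase headed by "through", so yes — one constituent.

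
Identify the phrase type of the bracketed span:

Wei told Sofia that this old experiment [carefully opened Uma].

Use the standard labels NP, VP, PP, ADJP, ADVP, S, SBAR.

The bracketed span "carefully opened Uma" is headed by "opened", making it a verb phrase (VP).

VP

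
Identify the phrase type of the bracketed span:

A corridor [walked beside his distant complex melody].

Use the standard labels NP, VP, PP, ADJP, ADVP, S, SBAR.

VP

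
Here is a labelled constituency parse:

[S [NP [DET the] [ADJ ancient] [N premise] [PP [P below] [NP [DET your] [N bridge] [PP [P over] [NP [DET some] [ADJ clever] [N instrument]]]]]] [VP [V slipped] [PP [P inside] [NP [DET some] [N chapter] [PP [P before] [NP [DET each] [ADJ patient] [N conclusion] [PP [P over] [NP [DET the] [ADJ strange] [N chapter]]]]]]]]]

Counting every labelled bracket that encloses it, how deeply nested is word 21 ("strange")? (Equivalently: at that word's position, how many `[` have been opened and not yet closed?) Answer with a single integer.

9

The word sits inside ADJ, which is inside NP, inside PP, inside NP, inside PP, inside NP, inside PP, inside VP, inside S — 9 brackets in all.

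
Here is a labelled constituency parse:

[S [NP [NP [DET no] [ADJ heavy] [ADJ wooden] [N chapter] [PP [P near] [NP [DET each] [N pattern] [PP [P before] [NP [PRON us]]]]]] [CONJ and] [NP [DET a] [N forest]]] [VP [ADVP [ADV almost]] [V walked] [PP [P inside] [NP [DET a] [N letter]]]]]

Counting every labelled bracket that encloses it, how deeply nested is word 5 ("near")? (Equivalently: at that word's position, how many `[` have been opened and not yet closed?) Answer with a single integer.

5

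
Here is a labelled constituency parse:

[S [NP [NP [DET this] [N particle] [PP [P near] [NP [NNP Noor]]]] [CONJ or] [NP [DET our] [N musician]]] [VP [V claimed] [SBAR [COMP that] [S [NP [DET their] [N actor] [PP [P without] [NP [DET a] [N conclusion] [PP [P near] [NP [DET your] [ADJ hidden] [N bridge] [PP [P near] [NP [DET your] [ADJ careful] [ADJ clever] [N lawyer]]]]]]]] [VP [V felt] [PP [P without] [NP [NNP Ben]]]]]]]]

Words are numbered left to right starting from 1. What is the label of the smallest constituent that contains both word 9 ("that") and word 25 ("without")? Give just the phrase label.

SBAR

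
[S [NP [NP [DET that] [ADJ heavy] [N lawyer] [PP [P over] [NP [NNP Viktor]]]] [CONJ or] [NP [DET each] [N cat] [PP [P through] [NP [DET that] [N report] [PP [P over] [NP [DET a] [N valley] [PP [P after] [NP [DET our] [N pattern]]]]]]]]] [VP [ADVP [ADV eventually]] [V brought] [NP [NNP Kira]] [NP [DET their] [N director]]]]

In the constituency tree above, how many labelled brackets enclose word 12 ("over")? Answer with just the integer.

7

Counting open brackets not yet closed at "over": [S [NP [NP [PP [NP [PP [P = 7.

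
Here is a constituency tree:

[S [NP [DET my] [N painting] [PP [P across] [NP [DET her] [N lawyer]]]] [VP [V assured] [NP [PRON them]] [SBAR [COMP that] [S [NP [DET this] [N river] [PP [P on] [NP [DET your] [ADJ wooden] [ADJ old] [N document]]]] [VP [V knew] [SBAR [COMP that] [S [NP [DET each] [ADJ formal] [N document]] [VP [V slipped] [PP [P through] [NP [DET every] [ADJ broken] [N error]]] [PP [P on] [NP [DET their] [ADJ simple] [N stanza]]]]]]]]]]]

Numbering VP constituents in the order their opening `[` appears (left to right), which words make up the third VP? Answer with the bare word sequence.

Opening `[VP` markers occur at word positions 6, 16, 21; the third of these opens the constituent [VP slipped through every broken error on their simple stanza].

slipped through every broken error on their simple stanza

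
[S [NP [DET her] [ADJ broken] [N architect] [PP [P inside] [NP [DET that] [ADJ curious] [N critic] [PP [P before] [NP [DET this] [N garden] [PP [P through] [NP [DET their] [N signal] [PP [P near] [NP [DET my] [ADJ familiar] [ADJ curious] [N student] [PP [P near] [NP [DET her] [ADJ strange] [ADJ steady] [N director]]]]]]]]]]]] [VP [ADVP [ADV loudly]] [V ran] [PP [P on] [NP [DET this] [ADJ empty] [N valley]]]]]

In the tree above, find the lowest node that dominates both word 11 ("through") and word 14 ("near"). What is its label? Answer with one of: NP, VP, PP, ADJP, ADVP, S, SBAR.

PP

Word 11 lies under S → NP → PP → NP → PP → NP → PP → P; word 14 lies under S → NP → PP → NP → PP → NP → PP → NP → PP → P. The lowest shared node is the PP.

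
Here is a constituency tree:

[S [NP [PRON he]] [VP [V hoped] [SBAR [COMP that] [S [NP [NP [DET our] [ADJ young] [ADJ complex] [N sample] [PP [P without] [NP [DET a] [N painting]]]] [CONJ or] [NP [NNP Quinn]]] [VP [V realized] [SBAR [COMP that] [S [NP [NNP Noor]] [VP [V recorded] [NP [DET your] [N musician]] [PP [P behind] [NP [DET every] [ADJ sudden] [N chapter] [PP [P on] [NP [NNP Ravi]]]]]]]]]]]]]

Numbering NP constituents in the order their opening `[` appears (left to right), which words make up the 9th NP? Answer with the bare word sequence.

Ravi

Opening `[NP` markers occur at word positions 1, 4, 4, 9, 12, 15, 17, 20, 24; the 9th of these opens the constituent [NP Ravi].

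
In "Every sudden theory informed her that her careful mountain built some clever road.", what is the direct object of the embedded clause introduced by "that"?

Within the embedded clause introduced by "that", the direct object of "built" is "some clever road".

some clever road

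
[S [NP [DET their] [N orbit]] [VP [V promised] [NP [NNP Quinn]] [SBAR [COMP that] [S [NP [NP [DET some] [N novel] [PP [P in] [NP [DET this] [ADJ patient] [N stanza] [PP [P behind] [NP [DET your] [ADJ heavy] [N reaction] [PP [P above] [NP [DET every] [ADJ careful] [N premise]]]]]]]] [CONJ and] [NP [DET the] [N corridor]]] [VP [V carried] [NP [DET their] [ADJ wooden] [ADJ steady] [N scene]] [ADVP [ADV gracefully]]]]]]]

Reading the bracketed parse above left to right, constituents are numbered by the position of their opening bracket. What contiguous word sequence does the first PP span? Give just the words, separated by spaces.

in this patient stanza behind your heavy reaction above every careful premise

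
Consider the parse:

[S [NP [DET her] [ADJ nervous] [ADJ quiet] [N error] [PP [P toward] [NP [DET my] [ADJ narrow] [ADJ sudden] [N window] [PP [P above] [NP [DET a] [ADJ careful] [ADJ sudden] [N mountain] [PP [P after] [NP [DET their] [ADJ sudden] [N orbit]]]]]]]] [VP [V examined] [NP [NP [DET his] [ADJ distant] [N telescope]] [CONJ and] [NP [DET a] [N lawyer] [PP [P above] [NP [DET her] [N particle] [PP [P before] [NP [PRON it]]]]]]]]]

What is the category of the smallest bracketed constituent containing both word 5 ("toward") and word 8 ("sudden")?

PP

Both words fall inside [PP toward my narrow sudden window above a careful sudden mountain after their sudden orbit] (words 5–18), and no smaller constituent contains them both. Label: PP.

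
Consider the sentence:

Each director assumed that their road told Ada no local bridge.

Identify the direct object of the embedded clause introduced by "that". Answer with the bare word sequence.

no local bridge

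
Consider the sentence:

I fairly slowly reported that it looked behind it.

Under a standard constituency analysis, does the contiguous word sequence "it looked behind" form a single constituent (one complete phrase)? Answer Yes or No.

No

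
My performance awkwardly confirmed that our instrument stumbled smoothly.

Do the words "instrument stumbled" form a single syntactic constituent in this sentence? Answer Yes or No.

The smallest constituent containing the whole sequence is the clause [S our instrument stumbled smoothly], but the sequence is only part of it — it straddles the boundary between noun phrase "our instrument" and verb phrase "stumbled smoothly".

No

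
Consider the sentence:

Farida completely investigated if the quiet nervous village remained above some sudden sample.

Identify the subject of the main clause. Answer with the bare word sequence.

In the main clause the verb is "investigated"; the NP preceding it, "Farida", is the subject.

Farida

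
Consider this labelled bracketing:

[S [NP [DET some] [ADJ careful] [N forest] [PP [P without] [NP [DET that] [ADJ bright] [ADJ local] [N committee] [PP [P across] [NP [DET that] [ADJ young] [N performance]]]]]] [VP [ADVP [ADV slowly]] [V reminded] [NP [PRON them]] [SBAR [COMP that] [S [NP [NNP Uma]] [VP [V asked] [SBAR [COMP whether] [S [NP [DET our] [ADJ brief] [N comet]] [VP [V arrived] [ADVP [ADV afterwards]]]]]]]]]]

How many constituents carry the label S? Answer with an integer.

3

Scanning left to right, an opening `[S` appears at word positions 1, 17, 20 — 3 in total.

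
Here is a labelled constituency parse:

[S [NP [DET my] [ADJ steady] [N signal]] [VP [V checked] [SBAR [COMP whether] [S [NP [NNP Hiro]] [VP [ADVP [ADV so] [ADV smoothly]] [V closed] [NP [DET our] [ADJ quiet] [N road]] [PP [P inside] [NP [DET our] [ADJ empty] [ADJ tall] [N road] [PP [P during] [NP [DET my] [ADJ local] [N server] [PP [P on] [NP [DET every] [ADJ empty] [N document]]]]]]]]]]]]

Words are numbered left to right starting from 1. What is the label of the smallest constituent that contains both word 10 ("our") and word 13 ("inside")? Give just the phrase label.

VP

Both words fall inside [VP so smoothly closed our quiet road inside our empty tall road during my local server on every empty document] (words 7–25), and no smaller constituent contains them both. Label: VP.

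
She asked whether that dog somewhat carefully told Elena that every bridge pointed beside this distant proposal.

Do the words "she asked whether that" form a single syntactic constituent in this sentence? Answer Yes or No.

No

The smallest constituent containing the whole sequence is the clause [S she asked whether that dog somewhat carefully told Elena that every bridge pointed beside this distant proposal], but the sequence is only part of it — it straddles the boundary between noun phrase "she" and verb phrase "asked whether that dog somewhat carefully told Elena that every bridge pointed beside this distant proposal".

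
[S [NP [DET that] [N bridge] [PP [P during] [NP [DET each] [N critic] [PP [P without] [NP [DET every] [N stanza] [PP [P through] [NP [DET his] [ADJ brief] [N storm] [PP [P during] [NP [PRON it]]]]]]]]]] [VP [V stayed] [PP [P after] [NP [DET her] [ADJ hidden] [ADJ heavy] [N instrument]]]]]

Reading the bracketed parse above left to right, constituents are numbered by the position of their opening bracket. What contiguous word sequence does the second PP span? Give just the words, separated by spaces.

The PP opening brackets appear, in order, over: "during each critic without every stanza through his brief storm during it"; "without every stanza through his brief storm during it"; "through his brief storm during it"; "during it"; "after her hidden heavy instrument". The second one spans "without every stanza through his brief storm during it".

without every stanza through his brief storm during it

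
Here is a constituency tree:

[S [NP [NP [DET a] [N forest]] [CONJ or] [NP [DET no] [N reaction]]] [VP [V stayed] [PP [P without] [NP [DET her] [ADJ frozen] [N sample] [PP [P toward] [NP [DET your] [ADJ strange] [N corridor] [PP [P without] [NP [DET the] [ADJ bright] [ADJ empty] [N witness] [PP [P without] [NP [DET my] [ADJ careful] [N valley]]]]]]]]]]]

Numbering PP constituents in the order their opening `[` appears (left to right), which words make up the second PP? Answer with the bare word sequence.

In left-to-right order the PP constituents are "without her frozen sample toward your strange corridor without the bright empty witness without my careful valley"; "toward your strange corridor without the bright empty witness without my careful valley"; "without the bright empty witness without my careful valley"; "without my careful valley". Number 2 is "toward your strange corridor without the bright empty witness without my careful valley".

toward your strange corridor without the bright empty witness without my careful valley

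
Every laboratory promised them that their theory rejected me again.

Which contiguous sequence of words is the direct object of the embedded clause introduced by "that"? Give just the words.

Within the embedded clause introduced by "that", the direct object of "rejected" is "me".

me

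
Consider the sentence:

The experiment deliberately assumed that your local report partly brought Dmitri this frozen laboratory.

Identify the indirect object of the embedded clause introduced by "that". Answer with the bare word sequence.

"brought" heads the VP of the embedded clause introduced by "that", and "Dmitri" is its indirect object.

Dmitri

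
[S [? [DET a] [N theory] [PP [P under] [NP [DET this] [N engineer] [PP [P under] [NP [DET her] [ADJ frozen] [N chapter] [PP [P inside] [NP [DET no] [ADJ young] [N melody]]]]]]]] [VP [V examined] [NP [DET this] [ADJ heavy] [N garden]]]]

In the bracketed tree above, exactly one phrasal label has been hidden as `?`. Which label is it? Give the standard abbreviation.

NP

A constituent whose immediate children are DET 'a', N 'theory', PP is a noun phrase: NP.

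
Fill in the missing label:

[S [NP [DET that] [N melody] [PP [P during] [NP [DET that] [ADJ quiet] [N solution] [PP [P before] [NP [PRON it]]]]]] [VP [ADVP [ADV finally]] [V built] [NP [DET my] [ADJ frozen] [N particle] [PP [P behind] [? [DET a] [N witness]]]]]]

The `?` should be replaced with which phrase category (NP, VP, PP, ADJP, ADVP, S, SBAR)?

NP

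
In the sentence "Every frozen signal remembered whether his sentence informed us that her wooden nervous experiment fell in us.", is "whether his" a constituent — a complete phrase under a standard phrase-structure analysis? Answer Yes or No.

No

The smallest constituent containing the whole sequence is the subordinate clause [SBAR whether his sentence informed us that her wooden nervous experiment fell in us], but the sequence is only part of it — it straddles the boundary between complementizer "whether" and clause "his sentence informed us that her wooden nervous experiment fell in us".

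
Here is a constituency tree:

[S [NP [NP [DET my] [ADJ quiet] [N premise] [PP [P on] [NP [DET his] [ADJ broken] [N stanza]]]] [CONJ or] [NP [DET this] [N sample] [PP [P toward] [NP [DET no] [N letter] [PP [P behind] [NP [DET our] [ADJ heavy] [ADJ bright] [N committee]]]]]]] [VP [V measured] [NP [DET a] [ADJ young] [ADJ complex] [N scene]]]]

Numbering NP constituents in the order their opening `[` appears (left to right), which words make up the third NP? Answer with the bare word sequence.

In left-to-right order the NP constituents are "my quiet premise on his broken stanza or this sample toward no letter behind our heavy bright committee"; "my quiet premise on his broken stanza"; "his broken stanza"; "this sample toward no letter behind our heavy bright committee"; "no letter behind our heavy bright committee"; "our heavy bright committee"; "a young complex scene". Number 3 is "his broken stanza".

his broken stanza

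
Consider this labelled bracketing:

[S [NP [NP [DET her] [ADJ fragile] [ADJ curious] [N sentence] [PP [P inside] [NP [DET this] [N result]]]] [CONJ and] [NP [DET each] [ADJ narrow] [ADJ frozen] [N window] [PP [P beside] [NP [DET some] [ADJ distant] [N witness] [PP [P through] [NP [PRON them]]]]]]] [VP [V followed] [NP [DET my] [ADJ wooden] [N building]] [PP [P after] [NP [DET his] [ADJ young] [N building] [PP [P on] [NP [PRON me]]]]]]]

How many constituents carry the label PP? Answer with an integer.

5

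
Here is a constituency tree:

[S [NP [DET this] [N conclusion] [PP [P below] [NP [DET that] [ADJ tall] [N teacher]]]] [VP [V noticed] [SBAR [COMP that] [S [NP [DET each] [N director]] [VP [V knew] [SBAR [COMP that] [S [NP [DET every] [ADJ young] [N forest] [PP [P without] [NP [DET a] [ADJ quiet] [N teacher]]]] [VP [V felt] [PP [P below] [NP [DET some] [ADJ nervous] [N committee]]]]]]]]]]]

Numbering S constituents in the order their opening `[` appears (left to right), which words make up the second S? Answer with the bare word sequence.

each director knew that every young forest without a quiet teacher felt below some nervous committee

Opening `[S` markers occur at word positions 1, 9, 13; the second of these opens the constituent [S each director knew that every young forest without a quiet teacher felt below some nervous committee].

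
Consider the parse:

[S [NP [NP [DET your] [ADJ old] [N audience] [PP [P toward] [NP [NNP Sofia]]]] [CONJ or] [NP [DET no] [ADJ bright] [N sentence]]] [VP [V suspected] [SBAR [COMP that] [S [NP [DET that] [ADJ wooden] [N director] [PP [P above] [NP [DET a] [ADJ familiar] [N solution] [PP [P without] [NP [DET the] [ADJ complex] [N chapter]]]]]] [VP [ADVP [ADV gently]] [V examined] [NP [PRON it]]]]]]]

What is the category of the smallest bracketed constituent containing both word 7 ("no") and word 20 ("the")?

S

Both words fall inside [S your old audience toward Sofia or no bright sentence suspected that that wooden director above a familiar solution without the complex chapter gently examined it] (words 1–25), and no smaller constituent contains them both. Label: S.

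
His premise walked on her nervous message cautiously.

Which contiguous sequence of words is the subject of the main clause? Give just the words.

his premise

In the main clause the verb is "walked"; the NP preceding it, "his premise", is the subject.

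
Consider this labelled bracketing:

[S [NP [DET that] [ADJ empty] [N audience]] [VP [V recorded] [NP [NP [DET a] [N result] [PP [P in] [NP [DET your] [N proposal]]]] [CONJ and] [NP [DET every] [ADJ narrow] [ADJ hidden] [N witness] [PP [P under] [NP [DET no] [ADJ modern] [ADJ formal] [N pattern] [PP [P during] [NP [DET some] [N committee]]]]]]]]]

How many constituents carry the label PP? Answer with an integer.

Listing each PP by its span: [PP in your proposal]; [PP under no modern formal pattern during some committee]; [PP during some committee] — that makes 3.

3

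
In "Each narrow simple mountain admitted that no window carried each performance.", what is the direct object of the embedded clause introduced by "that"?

each performance

Within the embedded clause introduced by "that", the direct object of "carried" is "each performance".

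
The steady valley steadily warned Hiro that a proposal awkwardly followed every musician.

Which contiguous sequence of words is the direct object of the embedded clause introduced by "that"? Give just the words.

every musician

The verb of the embedded clause introduced by "that" is "followed"; its direct object is the NP "every musician".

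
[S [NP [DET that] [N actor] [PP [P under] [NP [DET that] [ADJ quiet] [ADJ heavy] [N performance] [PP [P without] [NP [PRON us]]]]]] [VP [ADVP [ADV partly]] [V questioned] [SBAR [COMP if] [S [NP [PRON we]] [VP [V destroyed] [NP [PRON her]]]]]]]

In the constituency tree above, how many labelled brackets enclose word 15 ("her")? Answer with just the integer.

7

Counting open brackets not yet closed at "her": [S [VP [SBAR [S [VP [NP [PRON = 7.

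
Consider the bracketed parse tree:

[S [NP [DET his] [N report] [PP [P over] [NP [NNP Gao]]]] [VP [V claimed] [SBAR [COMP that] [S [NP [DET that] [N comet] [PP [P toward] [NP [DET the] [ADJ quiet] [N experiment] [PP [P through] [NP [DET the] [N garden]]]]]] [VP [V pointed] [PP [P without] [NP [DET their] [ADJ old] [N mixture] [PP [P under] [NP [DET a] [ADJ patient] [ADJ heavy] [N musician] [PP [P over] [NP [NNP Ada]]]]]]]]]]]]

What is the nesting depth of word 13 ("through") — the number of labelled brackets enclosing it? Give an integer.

Counting open brackets not yet closed at "through": [S [VP [SBAR [S [NP [PP [NP [PP [P = 9.

9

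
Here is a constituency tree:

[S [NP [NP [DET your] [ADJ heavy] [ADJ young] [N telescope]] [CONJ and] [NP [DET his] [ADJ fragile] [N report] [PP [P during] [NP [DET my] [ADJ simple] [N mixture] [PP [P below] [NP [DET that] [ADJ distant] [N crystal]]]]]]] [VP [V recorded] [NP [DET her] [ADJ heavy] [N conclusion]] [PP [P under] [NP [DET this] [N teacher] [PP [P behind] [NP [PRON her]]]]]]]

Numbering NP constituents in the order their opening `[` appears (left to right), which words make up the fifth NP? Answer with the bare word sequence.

that distant crystal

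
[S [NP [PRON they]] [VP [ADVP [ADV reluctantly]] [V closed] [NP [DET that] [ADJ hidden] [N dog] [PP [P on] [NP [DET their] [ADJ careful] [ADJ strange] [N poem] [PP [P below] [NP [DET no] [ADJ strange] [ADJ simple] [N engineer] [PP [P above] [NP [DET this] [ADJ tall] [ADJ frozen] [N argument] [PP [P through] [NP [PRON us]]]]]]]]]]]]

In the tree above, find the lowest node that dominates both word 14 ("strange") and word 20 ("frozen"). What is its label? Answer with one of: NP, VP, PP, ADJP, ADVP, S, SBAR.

NP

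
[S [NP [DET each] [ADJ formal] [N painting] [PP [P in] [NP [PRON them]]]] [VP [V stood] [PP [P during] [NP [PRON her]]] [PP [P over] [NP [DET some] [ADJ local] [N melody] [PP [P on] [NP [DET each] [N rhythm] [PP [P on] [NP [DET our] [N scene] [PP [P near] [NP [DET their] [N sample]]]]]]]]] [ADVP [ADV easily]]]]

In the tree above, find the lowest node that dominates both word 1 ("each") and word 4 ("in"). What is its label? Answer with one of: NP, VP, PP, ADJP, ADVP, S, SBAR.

NP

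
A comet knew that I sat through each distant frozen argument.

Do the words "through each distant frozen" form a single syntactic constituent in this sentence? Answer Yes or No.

No

The sequence begins inside the preposition "through" and ends inside the noun phrase "each distant frozen argument"; it crosses a phrase boundary, so no single node in the tree spans exactly those words.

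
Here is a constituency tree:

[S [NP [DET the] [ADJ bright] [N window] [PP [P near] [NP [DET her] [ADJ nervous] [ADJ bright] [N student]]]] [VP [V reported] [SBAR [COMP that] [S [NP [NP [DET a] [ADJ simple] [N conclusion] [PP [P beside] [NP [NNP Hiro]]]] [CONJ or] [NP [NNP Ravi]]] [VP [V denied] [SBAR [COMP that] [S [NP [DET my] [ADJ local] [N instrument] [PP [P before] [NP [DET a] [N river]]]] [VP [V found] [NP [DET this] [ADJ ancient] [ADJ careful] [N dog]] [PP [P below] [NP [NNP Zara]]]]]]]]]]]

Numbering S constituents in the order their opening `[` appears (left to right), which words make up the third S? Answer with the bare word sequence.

my local instrument before a river found this ancient careful dog below Zara

Opening `[S` markers occur at word positions 1, 11, 20; the third of these opens the constituent [S my local instrument before a river found this ancient careful dog below Zara].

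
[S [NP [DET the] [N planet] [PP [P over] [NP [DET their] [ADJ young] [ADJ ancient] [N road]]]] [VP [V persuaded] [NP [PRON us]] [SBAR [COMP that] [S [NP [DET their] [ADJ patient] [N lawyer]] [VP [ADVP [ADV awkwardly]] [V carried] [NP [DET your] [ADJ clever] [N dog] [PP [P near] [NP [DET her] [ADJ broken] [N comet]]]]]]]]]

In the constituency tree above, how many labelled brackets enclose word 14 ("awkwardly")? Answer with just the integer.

Counting open brackets not yet closed at "awkwardly": [S [VP [SBAR [S [VP [ADVP [ADV = 7.

7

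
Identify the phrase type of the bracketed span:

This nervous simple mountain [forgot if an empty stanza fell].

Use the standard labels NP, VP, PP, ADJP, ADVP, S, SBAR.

VP

The bracketed span "forgot if an empty stanza fell" is headed by "forgot", making it a verb phrase (VP).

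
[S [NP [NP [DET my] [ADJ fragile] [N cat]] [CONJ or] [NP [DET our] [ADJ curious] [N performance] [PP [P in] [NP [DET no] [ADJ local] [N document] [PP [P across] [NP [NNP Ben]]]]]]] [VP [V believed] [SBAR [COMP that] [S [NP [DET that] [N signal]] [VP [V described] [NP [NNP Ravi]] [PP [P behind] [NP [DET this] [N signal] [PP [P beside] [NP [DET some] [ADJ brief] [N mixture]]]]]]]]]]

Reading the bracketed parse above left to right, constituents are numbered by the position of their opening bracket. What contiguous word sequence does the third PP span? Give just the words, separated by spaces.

In left-to-right order the PP constituents are "in no local document across Ben"; "across Ben"; "behind this signal beside some brief mixture"; "beside some brief mixture". Number 3 is "behind this signal beside some brief mixture".

behind this signal beside some brief mixture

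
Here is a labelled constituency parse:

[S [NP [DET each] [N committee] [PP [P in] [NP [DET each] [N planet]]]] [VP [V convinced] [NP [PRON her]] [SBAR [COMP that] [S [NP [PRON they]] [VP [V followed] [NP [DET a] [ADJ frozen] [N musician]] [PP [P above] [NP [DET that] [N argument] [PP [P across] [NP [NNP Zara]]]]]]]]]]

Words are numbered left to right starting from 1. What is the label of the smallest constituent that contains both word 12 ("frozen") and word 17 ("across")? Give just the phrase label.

The smallest bracket enclosing both words is [VP followed a frozen musician above that argument across Zara], so the label is VP.

VP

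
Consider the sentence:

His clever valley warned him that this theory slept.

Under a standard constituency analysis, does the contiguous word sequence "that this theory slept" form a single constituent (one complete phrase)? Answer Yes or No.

The sequence corresponds to a single SBAR node — the subordinate clause "that this theory slept".

Yes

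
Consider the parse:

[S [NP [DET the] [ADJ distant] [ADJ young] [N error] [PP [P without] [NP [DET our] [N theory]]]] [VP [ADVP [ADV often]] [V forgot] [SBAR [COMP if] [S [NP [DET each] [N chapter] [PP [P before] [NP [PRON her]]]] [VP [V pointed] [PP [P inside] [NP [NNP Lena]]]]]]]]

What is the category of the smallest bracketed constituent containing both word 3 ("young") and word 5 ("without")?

Both words fall inside [NP the distant young error without our theory] (words 1–7), and no smaller constituent contains them both. Label: NP.

NP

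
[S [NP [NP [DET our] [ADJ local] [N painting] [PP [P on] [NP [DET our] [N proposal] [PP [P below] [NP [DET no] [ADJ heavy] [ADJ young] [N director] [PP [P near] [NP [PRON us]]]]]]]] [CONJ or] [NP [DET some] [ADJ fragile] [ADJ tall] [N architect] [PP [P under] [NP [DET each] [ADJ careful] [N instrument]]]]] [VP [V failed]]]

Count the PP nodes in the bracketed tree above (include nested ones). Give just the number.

Listing each PP by its span: [PP on our proposal below no heavy young director near us]; [PP below no heavy young director near us]; [PP near us]; [PP under each careful instrument] — that makes 4.

4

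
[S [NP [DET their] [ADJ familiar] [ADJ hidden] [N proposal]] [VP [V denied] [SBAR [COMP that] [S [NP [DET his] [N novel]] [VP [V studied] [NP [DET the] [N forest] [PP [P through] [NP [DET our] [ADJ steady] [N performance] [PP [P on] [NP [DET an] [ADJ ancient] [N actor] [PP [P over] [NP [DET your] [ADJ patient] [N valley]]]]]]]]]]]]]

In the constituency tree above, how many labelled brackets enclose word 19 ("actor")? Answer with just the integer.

11

The word sits inside N, which is inside NP, inside PP, inside NP, inside PP, inside NP, inside VP, inside S, inside SBAR, inside VP, inside S — 11 brackets in all.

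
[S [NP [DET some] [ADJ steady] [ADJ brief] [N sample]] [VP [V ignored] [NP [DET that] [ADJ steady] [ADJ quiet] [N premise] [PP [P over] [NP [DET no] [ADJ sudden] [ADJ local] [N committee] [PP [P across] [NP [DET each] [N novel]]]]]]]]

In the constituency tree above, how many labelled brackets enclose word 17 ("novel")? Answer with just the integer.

8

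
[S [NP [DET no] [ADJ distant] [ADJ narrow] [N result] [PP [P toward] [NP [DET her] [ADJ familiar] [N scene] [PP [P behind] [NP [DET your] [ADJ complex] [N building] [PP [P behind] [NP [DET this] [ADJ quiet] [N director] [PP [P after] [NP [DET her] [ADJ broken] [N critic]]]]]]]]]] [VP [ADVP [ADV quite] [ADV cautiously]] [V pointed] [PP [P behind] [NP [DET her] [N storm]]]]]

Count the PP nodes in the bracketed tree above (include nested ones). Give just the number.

Scanning left to right, an opening `[PP` appears at word positions 5, 9, 13, 17, 24 — 5 in total.

5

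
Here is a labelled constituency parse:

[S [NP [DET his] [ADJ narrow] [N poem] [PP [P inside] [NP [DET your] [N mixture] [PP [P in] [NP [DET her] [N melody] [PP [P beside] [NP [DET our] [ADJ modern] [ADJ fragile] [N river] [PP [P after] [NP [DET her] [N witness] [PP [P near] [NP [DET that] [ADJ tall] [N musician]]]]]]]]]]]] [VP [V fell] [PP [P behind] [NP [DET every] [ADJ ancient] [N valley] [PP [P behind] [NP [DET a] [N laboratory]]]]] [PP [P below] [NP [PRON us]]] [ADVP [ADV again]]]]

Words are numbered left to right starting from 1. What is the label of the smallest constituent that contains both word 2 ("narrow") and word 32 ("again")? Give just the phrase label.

S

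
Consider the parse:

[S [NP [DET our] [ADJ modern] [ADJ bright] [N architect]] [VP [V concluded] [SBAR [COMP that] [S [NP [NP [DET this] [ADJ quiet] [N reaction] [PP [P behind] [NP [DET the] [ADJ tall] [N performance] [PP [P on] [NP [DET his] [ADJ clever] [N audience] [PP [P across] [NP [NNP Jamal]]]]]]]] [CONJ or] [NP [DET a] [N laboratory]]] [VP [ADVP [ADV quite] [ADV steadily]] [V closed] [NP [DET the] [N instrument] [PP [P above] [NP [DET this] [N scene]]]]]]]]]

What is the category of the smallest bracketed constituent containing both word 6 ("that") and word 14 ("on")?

SBAR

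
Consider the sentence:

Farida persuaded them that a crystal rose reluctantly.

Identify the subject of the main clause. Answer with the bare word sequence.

"Farida" is the NP that combines with the VP headed by "persuaded" to form the main clause — the subject.

Farida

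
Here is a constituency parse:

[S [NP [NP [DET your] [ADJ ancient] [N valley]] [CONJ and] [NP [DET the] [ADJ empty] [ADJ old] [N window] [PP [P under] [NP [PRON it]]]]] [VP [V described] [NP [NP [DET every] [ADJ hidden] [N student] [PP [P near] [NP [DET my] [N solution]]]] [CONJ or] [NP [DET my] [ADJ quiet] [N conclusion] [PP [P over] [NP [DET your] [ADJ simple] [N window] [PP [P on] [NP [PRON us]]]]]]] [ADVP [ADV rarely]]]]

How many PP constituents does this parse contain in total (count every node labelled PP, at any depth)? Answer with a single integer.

4

The PP constituents are: [PP under it]; [PP near my solution]; [PP over your simple window on us]; [PP on us]. Total: 4.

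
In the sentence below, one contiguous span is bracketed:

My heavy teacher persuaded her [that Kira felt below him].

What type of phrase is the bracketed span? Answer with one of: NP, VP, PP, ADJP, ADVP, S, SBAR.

SBAR

The span is built around the complementizer "that" — a subordinate clause (SBAR).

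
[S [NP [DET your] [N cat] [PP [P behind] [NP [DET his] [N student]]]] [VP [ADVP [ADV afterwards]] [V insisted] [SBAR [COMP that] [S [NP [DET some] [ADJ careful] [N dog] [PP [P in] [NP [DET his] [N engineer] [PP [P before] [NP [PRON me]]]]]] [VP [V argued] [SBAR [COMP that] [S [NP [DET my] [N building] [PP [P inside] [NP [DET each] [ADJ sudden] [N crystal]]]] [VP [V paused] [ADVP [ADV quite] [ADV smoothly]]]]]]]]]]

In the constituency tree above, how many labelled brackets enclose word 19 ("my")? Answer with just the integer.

The word sits inside DET, which is inside NP, inside S, inside SBAR, inside VP, inside S, inside SBAR, inside VP, inside S — 9 brackets in all.

9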